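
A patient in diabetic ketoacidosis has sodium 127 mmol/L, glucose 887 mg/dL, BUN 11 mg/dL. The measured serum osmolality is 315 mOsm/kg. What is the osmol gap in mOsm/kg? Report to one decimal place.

Calculated osmolality = 2·Na + glucose/18 + BUN/2.8
= 2·127 + 887/18 + 11/2.8
= 254 + 49.28 + 3.93
= 307.21 mOsm/kg ≈ 307.2 mOsm/kg
Osmolar gap = measured − calculated = 315 − 307.2 = 7.8 mOsm/kg

7.8 mOsm/kg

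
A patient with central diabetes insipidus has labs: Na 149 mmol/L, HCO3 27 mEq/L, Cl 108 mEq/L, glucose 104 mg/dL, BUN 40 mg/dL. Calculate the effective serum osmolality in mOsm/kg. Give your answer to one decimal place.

Effective osmolality excludes urea (freely permeant across cell membranes):
2·Na + glucose/18
= 2·149 + 104/18
= 298 + 5.78
= 303.78 mOsm/kg

303.8 mOsm/kg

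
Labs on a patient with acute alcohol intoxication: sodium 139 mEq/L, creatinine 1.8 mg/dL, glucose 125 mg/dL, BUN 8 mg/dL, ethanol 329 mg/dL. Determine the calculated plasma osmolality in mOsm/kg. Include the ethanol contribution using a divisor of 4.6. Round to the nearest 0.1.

359.3 mOsm/kg

Calculated osmolality = 2·Na + glucose/18 + BUN/2.8 + ethanol/4.6
= 2·139 + 125/18 + 8/2.8 + 329/4.6
= 278 + 6.94 + 2.86 + 71.52
= 359.32 mOsm/kg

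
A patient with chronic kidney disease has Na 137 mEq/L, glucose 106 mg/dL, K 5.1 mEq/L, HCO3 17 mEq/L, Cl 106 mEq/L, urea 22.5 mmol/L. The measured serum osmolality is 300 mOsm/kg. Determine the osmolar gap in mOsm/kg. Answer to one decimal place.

Calculated osmolality = 2·Na + glucose/18 + urea
= 2·137 + 106/18 + 22.5
= 274 + 5.89 + 22.50
= 302.39 mOsm/kg ≈ 302.4 mOsm/kg
Osmolar gap = measured − calculated = 300 − 302.4 = -2.4 mOsm/kg

-2.4 mOsm/kg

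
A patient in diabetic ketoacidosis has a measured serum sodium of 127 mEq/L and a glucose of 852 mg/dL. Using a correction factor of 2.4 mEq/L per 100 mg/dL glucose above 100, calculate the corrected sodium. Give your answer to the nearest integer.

Corrected Na = measured Na + 2.4 · (glucose − 100)/100
= 127 + 2.4 · (852 − 100)/100
= 127 + 18
= 145 mEq/L

145 mEq/L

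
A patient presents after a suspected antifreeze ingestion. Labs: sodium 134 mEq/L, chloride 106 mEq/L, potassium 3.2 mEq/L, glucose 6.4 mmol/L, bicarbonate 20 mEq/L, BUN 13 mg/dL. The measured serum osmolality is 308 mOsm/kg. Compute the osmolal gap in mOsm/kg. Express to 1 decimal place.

29.0 mOsm/kg

Calculated osmolality = 2·Na + glucose + BUN/2.8
= 2·134 + 6.4 + 13/2.8
= 268 + 6.40 + 4.64
= 279.04 mOsm/kg ≈ 279.0 mOsm/kg
Osmolar gap = measured − calculated = 308 − 279.0 = 29.0 mOsm/kg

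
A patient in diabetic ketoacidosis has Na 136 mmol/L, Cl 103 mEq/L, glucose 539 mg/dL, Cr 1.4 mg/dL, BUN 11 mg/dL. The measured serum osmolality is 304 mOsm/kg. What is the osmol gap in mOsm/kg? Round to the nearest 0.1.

-1.9 mOsm/kg

Calculated osmolality = 2·Na + glucose/18 + BUN/2.8
= 2·136 + 539/18 + 11/2.8
= 272 + 29.94 + 3.93
= 305.87 mOsm/kg ≈ 305.9 mOsm/kg
Osmolar gap = measured − calculated = 304 − 305.9 = -1.9 mOsm/kg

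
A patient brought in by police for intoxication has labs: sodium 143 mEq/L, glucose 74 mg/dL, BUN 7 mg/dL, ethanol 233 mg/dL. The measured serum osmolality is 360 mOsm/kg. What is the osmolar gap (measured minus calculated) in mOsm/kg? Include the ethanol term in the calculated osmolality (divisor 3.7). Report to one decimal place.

Calculated osmolality = 2·Na + glucose/18 + BUN/2.8 + ethanol/3.7
= 2·143 + 74/18 + 7/2.8 + 233/3.7
= 286 + 4.11 + 2.50 + 62.97
= 355.58 mOsm/kg ≈ 355.6 mOsm/kg
Osmolar gap = measured − calculated = 360 − 355.6 = 4.4 mOsm/kg

4.4 mOsm/kg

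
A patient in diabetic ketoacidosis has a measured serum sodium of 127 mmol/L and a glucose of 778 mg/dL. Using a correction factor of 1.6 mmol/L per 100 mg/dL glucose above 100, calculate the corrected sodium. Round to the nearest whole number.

Corrected Na = measured Na + 1.6 · (glucose − 100)/100
= 127 + 1.6 · (778 − 100)/100
= 127 + 10.8
= 137.8 mmol/L

138 mmol/L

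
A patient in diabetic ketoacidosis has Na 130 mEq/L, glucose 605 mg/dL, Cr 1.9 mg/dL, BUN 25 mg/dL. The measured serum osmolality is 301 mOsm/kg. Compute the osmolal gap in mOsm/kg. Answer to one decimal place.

-1.5 mOsm/kg

Calculated osmolality = 2·Na + glucose/18 + BUN/2.8
= 2·130 + 605/18 + 25/2.8
= 260 + 33.61 + 8.93
= 302.54 mOsm/kg ≈ 302.5 mOsm/kg
Osmolar gap = measured − calculated = 301 − 302.5 = -1.5 mOsm/kg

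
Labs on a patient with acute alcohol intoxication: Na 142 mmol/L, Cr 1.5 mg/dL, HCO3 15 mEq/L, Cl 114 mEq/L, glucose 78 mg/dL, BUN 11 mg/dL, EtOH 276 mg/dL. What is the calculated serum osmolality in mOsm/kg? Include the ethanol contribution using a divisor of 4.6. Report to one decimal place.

352.3 mOsm/kg

Calculated osmolality = 2·Na + glucose/18 + BUN/2.8 + ethanol/4.6
= 2·142 + 78/18 + 11/2.8 + 276/4.6
= 284 + 4.33 + 3.93 + 60
= 352.26 mOsm/kg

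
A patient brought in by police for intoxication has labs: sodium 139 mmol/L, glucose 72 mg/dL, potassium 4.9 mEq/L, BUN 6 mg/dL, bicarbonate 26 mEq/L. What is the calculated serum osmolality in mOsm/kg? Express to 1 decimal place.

284.1 mOsm/kg

Calculated osmolality = 2·Na + glucose/18 + BUN/2.8
= 2·139 + 72/18 + 6/2.8
= 278 + 4 + 2.14
= 284.14 mOsm/kg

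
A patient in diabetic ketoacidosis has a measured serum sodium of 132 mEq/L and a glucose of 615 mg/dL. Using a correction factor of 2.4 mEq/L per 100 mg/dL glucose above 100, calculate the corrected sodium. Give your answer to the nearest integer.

144 mEq/L

Corrected Na = measured Na + 2.4 · (glucose − 100)/100
= 132 + 2.4 · (615 − 100)/100
= 132 + 12.4
= 144.4 mEq/L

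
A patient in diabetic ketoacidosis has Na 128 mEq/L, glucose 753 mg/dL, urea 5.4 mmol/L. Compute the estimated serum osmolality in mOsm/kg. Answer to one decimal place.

303.2 mOsm/kg

Calculated osmolality = 2·Na + glucose/18 + urea
= 2·128 + 753/18 + 5.4
= 256 + 41.83 + 5.40
= 303.23 mOsm/kg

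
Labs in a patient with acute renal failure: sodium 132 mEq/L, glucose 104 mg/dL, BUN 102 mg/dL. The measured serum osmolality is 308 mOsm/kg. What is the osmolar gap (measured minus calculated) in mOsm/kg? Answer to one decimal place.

1.8 mOsm/kg

Calculated osmolality = 2·Na + glucose/18 + BUN/2.8
= 2·132 + 104/18 + 102/2.8
= 264 + 5.78 + 36.43
= 306.21 mOsm/kg ≈ 306.2 mOsm/kg
Osmolar gap = measured − calculated = 308 − 306.2 = 1.8 mOsm/kg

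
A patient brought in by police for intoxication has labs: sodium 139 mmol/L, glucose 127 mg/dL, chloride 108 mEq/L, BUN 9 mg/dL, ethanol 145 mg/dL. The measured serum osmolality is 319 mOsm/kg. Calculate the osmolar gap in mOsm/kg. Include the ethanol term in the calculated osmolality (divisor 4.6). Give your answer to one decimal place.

Calculated osmolality = 2·Na + glucose/18 + BUN/2.8 + ethanol/4.6
= 2·139 + 127/18 + 9/2.8 + 145/4.6
= 278 + 7.06 + 3.21 + 31.52
= 319.79 mOsm/kg ≈ 319.8 mOsm/kg
Osmolar gap = measured − calculated = 319 − 319.8 = -0.8 mOsm/kg

-0.8 mOsm/kg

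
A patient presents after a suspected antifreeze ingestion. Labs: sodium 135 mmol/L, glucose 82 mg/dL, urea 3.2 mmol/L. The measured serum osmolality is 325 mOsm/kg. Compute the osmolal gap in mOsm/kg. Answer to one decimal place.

Calculated osmolality = 2·Na + glucose/18 + urea
= 2·135 + 82/18 + 3.2
= 270 + 4.56 + 3.20
= 277.76 mOsm/kg ≈ 277.8 mOsm/kg
Osmolar gap = measured − calculated = 325 − 277.8 = 47.2 mOsm/kg

47.2 mOsm/kg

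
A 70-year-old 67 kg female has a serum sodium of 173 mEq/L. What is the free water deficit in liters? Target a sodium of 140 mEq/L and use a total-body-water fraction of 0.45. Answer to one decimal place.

7.1 L

TBW = 0.45 · 67 = 30.15 L
Free water deficit = TBW · (Na/140 − 1)
= 30.15 · (173/140 − 1)
= 30.15 · 0.2357
= 7.11 L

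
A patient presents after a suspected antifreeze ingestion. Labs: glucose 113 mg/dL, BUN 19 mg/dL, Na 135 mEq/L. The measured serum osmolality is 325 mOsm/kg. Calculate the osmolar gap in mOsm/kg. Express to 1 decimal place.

41.9 mOsm/kg

Calculated osmolality = 2·Na + glucose/18 + BUN/2.8
= 2·135 + 113/18 + 19/2.8
= 270 + 6.28 + 6.79
= 283.07 mOsm/kg ≈ 283.1 mOsm/kg
Osmolar gap = measured − calculated = 325 − 283.1 = 41.9 mOsm/kg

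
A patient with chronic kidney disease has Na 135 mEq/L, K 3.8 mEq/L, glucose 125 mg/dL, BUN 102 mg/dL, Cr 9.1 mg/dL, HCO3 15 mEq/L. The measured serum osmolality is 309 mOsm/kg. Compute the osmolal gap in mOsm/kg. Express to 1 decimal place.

-4.4 mOsm/kg

Calculated osmolality = 2·Na + glucose/18 + BUN/2.8
= 2·135 + 125/18 + 102/2.8
= 270 + 6.94 + 36.43
= 313.37 mOsm/kg ≈ 313.4 mOsm/kg
Osmolar gap = measured − calculated = 309 − 313.4 = -4.4 mOsm/kg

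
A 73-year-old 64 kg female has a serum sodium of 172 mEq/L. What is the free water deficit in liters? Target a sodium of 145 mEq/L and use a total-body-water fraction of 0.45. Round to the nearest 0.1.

TBW = 0.45 · 64 = 28.8 L
Free water deficit = TBW · (Na/145 − 1)
= 28.8 · (172/145 − 1)
= 28.8 · 0.1862
= 5.36 L

5.4 L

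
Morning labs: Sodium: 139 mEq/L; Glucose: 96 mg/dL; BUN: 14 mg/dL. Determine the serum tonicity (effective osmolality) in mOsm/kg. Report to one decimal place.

283.3 mOsm/kg

Effective osmolality excludes urea (freely permeant across cell membranes):
2·Na + glucose/18
= 2·139 + 96/18
= 278 + 5.33
= 283.33 mOsm/kg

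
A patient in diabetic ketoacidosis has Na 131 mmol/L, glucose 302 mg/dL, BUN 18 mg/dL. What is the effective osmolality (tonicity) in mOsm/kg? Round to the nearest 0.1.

278.8 mOsm/kg

Effective osmolality excludes urea (freely permeant across cell membranes):
2·Na + glucose/18
= 2·131 + 302/18
= 262 + 16.78
= 278.78 mOsm/kg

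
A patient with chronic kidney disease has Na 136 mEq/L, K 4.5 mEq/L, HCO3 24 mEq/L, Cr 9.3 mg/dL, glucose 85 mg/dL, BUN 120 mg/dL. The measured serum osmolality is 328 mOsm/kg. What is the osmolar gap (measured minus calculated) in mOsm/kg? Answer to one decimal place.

8.4 mOsm/kg

Calculated osmolality = 2·Na + glucose/18 + BUN/2.8
= 2·136 + 85/18 + 120/2.8
= 272 + 4.72 + 42.86
= 319.58 mOsm/kg ≈ 319.6 mOsm/kg
Osmolar gap = measured − calculated = 328 − 319.6 = 8.4 mOsm/kg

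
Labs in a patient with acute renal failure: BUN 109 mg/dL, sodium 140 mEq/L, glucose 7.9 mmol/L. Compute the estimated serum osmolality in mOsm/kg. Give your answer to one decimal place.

Calculated osmolality = 2·Na + glucose + BUN/2.8
= 2·140 + 7.9 + 109/2.8
= 280 + 7.90 + 38.93
= 326.83 mOsm/kg

326.8 mOsm/kg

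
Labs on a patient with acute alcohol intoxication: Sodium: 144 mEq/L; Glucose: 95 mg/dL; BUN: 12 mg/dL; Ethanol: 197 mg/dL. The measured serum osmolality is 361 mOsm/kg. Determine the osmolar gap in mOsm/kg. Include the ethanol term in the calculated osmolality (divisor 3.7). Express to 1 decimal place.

10.2 mOsm/kg

Calculated osmolality = 2·Na + glucose/18 + BUN/2.8 + ethanol/3.7
= 2·144 + 95/18 + 12/2.8 + 197/3.7
= 288 + 5.28 + 4.29 + 53.24
= 350.81 mOsm/kg ≈ 350.8 mOsm/kg
Osmolar gap = measured − calculated = 361 − 350.8 = 10.2 mOsm/kg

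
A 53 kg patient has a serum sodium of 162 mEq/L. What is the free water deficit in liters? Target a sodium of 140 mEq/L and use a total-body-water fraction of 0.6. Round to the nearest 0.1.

5.0 L

TBW = 0.6 · 53 = 31.8 L
Free water deficit = TBW · (Na/140 − 1)
= 31.8 · (162/140 − 1)
= 31.8 · 0.1571
= 5 L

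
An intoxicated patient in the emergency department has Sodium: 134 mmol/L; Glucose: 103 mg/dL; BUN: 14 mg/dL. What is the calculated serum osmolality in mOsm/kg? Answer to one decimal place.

Calculated osmolality = 2·Na + glucose/18 + BUN/2.8
= 2·134 + 103/18 + 14/2.8
= 268 + 5.72 + 5
= 278.72 mOsm/kg

278.7 mOsm/kg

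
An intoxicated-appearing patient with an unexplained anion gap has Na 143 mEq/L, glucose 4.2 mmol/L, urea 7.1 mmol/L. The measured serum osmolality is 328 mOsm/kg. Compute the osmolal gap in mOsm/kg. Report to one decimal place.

Calculated osmolality = 2·Na + glucose + urea
= 2·143 + 4.2 + 7.1
= 286 + 4.20 + 7.10
= 297.3 mOsm/kg ≈ 297.3 mOsm/kg
Osmolar gap = measured − calculated = 328 − 297.3 = 30.7 mOsm/kg

30.7 mOsm/kg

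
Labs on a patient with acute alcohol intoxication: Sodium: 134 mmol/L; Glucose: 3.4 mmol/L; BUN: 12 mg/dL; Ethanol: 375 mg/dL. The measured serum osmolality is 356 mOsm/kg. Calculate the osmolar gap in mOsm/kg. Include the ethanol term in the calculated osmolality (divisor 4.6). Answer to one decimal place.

Calculated osmolality = 2·Na + glucose + BUN/2.8 + ethanol/4.6
= 2·134 + 3.4 + 12/2.8 + 375/4.6
= 268 + 3.40 + 4.29 + 81.52
= 357.21 mOsm/kg ≈ 357.2 mOsm/kg
Osmolar gap = measured − calculated = 356 − 357.2 = -1.2 mOsm/kg

-1.2 mOsm/kg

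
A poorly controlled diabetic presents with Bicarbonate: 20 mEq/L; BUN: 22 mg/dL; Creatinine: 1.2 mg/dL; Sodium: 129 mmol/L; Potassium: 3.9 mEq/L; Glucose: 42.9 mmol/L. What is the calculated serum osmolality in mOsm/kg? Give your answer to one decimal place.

Calculated osmolality = 2·Na + glucose + BUN/2.8
= 2·129 + 42.9 + 22/2.8
= 258 + 42.90 + 7.86
= 308.76 mOsm/kg

308.8 mOsm/kg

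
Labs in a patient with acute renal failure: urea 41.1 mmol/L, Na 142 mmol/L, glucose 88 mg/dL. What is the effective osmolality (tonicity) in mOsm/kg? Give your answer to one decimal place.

288.9 mOsm/kg

Effective osmolality excludes urea (freely permeant across cell membranes):
2·Na + glucose/18
= 2·142 + 88/18
= 284 + 4.89
= 288.89 mOsm/kg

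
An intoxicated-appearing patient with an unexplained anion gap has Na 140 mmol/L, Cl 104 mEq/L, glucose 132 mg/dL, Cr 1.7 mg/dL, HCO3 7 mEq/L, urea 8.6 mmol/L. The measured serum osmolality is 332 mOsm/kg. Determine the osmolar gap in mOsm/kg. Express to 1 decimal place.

Calculated osmolality = 2·Na + glucose/18 + urea
= 2·140 + 132/18 + 8.6
= 280 + 7.33 + 8.60
= 295.93 mOsm/kg ≈ 295.9 mOsm/kg
Osmolar gap = measured − calculated = 332 − 295.9 = 36.1 mOsm/kg

36.1 mOsm/kg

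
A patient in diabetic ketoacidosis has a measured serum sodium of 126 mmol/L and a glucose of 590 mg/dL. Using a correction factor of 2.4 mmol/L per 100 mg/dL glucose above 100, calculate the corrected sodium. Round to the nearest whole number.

138 mmol/L

Corrected Na = measured Na + 2.4 · (glucose − 100)/100
= 126 + 2.4 · (590 − 100)/100
= 126 + 11.8
= 137.8 mmol/L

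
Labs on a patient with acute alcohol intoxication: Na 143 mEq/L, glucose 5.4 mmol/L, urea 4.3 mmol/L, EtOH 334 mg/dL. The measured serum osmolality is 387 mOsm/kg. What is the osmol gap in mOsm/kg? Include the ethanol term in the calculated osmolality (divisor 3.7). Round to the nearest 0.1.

Calculated osmolality = 2·Na + glucose + urea + ethanol/3.7
= 2·143 + 5.4 + 4.3 + 334/3.7
= 286 + 5.40 + 4.30 + 90.27
= 385.97 mOsm/kg ≈ 386.0 mOsm/kg
Osmolar gap = measured − calculated = 387 − 386.0 = 1.0 mOsm/kg

1.0 mOsm/kg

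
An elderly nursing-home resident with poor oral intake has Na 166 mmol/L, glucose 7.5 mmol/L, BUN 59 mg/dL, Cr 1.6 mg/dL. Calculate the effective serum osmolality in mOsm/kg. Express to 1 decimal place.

Effective osmolality excludes urea (freely permeant across cell membranes):
2·Na + glucose
= 2·166 + 7.5
= 332 + 7.5
= 339.5 mOsm/kg

339.5 mOsm/kg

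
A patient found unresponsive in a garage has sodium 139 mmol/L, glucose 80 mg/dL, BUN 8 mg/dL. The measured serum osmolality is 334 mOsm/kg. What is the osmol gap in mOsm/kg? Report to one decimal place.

Calculated osmolality = 2·Na + glucose/18 + BUN/2.8
= 2·139 + 80/18 + 8/2.8
= 278 + 4.44 + 2.86
= 285.3 mOsm/kg ≈ 285.3 mOsm/kg
Osmolar gap = measured − calculated = 334 − 285.3 = 48.7 mOsm/kg

48.7 mOsm/kg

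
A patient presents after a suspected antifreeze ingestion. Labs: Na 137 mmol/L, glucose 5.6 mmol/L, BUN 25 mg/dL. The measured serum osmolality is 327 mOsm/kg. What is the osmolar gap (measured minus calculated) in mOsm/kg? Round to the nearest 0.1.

38.5 mOsm/kg

Calculated osmolality = 2·Na + glucose + BUN/2.8
= 2·137 + 5.6 + 25/2.8
= 274 + 5.60 + 8.93
= 288.53 mOsm/kg ≈ 288.5 mOsm/kg
Osmolar gap = measured − calculated = 327 − 288.5 = 38.5 mOsm/kg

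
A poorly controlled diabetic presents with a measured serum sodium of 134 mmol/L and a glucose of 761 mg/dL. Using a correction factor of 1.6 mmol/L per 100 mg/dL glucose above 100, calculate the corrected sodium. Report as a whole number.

145 mmol/L

Corrected Na = measured Na + 1.6 · (glucose − 100)/100
= 134 + 1.6 · (761 − 100)/100
= 134 + 10.6
= 144.6 mmol/L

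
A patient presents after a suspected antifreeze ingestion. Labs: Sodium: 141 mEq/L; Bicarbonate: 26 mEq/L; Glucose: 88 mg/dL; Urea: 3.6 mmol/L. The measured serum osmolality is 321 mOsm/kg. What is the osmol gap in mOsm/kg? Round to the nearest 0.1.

30.5 mOsm/kg

Calculated osmolality = 2·Na + glucose/18 + urea
= 2·141 + 88/18 + 3.6
= 282 + 4.89 + 3.60
= 290.49 mOsm/kg ≈ 290.5 mOsm/kg
Osmolar gap = measured − calculated = 321 − 290.5 = 30.5 mOsm/kg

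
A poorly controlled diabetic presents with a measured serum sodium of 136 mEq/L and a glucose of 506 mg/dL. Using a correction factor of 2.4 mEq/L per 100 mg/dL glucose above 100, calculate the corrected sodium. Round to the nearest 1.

146 mEq/L

Corrected Na = measured Na + 2.4 · (glucose − 100)/100
= 136 + 2.4 · (506 − 100)/100
= 136 + 9.7
= 145.7 mEq/L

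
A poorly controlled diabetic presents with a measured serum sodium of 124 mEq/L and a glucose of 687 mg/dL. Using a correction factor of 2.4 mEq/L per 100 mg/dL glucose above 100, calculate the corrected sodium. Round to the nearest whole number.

138 mEq/L

Corrected Na = measured Na + 2.4 · (glucose − 100)/100
= 124 + 2.4 · (687 − 100)/100
= 124 + 14.1
= 138.1 mEq/L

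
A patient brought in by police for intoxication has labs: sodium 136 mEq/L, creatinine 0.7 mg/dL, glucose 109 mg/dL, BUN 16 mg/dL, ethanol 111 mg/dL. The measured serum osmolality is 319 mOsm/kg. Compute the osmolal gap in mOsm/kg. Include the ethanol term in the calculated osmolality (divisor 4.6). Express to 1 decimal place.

Calculated osmolality = 2·Na + glucose/18 + BUN/2.8 + ethanol/4.6
= 2·136 + 109/18 + 16/2.8 + 111/4.6
= 272 + 6.06 + 5.71 + 24.13
= 307.9 mOsm/kg ≈ 307.9 mOsm/kg
Osmolar gap = measured − calculated = 319 − 307.9 = 11.1 mOsm/kg

11.1 mOsm/kg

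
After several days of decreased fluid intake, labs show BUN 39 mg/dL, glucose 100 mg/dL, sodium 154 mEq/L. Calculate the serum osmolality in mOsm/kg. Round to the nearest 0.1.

Calculated osmolality = 2·Na + glucose/18 + BUN/2.8
= 2·154 + 100/18 + 39/2.8
= 308 + 5.56 + 13.93
= 327.49 mOsm/kg

327.5 mOsm/kg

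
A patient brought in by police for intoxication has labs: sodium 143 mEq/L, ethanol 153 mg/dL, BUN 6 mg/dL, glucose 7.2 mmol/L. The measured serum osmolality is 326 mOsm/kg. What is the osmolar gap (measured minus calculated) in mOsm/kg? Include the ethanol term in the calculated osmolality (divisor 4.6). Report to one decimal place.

Calculated osmolality = 2·Na + glucose + BUN/2.8 + ethanol/4.6
= 2·143 + 7.2 + 6/2.8 + 153/4.6
= 286 + 7.20 + 2.14 + 33.26
= 328.6 mOsm/kg ≈ 328.6 mOsm/kg
Osmolar gap = measured − calculated = 326 − 328.6 = -2.6 mOsm/kg

-2.6 mOsm/kg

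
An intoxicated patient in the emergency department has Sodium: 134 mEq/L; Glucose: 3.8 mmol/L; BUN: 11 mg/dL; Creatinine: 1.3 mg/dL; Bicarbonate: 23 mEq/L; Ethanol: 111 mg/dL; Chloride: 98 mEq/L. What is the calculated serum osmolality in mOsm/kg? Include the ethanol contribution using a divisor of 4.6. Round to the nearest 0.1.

Calculated osmolality = 2·Na + glucose + BUN/2.8 + ethanol/4.6
= 2·134 + 3.8 + 11/2.8 + 111/4.6
= 268 + 3.80 + 3.93 + 24.13
= 299.86 mOsm/kg

299.9 mOsm/kg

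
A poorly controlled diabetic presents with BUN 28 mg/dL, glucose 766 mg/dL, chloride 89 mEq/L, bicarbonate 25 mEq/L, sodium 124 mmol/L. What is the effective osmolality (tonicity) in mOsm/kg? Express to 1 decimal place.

Effective osmolality excludes urea (freely permeant across cell membranes):
2·Na + glucose/18
= 2·124 + 766/18
= 248 + 42.56
= 290.56 mOsm/kg

290.6 mOsm/kg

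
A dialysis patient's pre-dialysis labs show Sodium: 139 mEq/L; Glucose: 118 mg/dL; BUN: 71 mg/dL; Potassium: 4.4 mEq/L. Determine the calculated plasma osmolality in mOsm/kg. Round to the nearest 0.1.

Calculated osmolality = 2·Na + glucose/18 + BUN/2.8
= 2·139 + 118/18 + 71/2.8
= 278 + 6.56 + 25.36
= 309.92 mOsm/kg

309.9 mOsm/kg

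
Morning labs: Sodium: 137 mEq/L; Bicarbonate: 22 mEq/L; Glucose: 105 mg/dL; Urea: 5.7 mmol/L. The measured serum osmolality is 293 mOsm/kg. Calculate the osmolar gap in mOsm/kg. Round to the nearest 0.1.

7.5 mOsm/kg

Calculated osmolality = 2·Na + glucose/18 + urea
= 2·137 + 105/18 + 5.7
= 274 + 5.83 + 5.70
= 285.53 mOsm/kg ≈ 285.5 mOsm/kg
Osmolar gap = measured − calculated = 293 − 285.5 = 7.5 mOsm/kg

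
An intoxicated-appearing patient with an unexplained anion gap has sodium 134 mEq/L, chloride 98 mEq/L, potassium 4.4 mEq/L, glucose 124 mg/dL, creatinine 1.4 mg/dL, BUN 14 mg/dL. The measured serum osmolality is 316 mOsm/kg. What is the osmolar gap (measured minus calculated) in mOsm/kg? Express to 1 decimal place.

Calculated osmolality = 2·Na + glucose/18 + BUN/2.8
= 2·134 + 124/18 + 14/2.8
= 268 + 6.89 + 5
= 279.89 mOsm/kg ≈ 279.9 mOsm/kg
Osmolar gap = measured − calculated = 316 − 279.9 = 36.1 mOsm/kg

36.1 mOsm/kg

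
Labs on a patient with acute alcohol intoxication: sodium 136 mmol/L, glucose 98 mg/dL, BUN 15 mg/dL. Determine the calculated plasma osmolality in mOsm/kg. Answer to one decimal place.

282.8 mOsm/kg

Calculated osmolality = 2·Na + glucose/18 + BUN/2.8
= 2·136 + 98/18 + 15/2.8
= 272 + 5.44 + 5.36
= 282.8 mOsm/kg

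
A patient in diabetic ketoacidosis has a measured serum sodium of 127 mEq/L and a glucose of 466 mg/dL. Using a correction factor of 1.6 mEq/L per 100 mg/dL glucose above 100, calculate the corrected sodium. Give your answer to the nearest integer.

Corrected Na = measured Na + 1.6 · (glucose − 100)/100
= 127 + 1.6 · (466 − 100)/100
= 127 + 5.9
= 132.9 mEq/L

133 mEq/L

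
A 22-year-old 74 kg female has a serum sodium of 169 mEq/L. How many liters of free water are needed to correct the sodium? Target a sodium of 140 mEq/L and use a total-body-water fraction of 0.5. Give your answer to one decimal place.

TBW = 0.5 · 74 = 37 L
Free water deficit = TBW · (Na/140 − 1)
= 37 · (169/140 − 1)
= 37 · 0.2071
= 7.66 L

7.7 L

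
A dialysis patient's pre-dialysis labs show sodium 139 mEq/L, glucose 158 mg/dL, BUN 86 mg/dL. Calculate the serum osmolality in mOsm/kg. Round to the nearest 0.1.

Calculated osmolality = 2·Na + glucose/18 + BUN/2.8
= 2·139 + 158/18 + 86/2.8
= 278 + 8.78 + 30.71
= 317.49 mOsm/kg

317.5 mOsm/kg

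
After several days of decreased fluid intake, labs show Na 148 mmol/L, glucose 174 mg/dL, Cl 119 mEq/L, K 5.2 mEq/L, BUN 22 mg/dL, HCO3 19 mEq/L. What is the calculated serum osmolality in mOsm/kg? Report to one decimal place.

313.5 mOsm/kg

Calculated osmolality = 2·Na + glucose/18 + BUN/2.8
= 2·148 + 174/18 + 22/2.8
= 296 + 9.67 + 7.86
= 313.53 mOsm/kg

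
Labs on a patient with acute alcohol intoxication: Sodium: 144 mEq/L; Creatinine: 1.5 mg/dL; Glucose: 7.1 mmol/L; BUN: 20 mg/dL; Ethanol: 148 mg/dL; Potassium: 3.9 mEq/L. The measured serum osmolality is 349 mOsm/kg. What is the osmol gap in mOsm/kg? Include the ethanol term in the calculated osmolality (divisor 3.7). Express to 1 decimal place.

Calculated osmolality = 2·Na + glucose + BUN/2.8 + ethanol/3.7
= 2·144 + 7.1 + 20/2.8 + 148/3.7
= 288 + 7.10 + 7.14 + 40
= 342.24 mOsm/kg ≈ 342.2 mOsm/kg
Osmolar gap = measured − calculated = 349 − 342.2 = 6.8 mOsm/kg

6.8 mOsm/kg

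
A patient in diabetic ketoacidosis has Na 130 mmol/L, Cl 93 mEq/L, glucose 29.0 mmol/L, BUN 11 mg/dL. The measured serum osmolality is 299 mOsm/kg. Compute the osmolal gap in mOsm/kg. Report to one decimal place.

6.1 mOsm/kg

Calculated osmolality = 2·Na + glucose + BUN/2.8
= 2·130 + 29 + 11/2.8
= 260 + 29 + 3.93
= 292.93 mOsm/kg ≈ 292.9 mOsm/kg
Osmolar gap = measured − calculated = 299 − 292.9 = 6.1 mOsm/kg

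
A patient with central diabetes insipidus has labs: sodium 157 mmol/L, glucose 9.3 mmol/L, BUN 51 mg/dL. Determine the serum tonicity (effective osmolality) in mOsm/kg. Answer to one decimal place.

323.3 mOsm/kg

Effective osmolality excludes urea (freely permeant across cell membranes):
2·Na + glucose
= 2·157 + 9.3
= 314 + 9.3
= 323.3 mOsm/kg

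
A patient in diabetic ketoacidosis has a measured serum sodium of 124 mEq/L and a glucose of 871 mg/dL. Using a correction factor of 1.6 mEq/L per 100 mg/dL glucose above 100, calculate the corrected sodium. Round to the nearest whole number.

136 mEq/L

Corrected Na = measured Na + 1.6 · (glucose − 100)/100
= 124 + 1.6 · (871 − 100)/100
= 124 + 12.3
= 136.3 mEq/L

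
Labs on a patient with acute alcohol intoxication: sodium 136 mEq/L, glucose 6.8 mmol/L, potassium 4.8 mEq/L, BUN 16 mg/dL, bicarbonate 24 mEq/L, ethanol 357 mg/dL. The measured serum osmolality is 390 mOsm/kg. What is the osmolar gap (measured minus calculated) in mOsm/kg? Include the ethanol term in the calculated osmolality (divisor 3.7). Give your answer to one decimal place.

Calculated osmolality = 2·Na + glucose + BUN/2.8 + ethanol/3.7
= 2·136 + 6.8 + 16/2.8 + 357/3.7
= 272 + 6.80 + 5.71 + 96.49
= 381 mOsm/kg ≈ 381.0 mOsm/kg
Osmolar gap = measured − calculated = 390 − 381.0 = 9.0 mOsm/kg

9.0 mOsm/kg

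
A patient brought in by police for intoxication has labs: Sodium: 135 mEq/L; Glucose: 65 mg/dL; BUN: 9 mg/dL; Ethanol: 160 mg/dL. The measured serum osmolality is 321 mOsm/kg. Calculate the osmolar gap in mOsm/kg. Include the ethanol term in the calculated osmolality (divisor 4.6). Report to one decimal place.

9.4 mOsm/kg

Calculated osmolality = 2·Na + glucose/18 + BUN/2.8 + ethanol/4.6
= 2·135 + 65/18 + 9/2.8 + 160/4.6
= 270 + 3.61 + 3.21 + 34.78
= 311.6 mOsm/kg ≈ 311.6 mOsm/kg
Osmolar gap = measured − calculated = 321 − 311.6 = 9.4 mOsm/kg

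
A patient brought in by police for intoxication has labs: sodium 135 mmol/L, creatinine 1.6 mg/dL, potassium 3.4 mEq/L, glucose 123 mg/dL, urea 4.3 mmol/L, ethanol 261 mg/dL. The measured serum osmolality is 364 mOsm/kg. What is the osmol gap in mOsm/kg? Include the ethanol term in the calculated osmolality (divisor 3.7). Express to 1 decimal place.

12.3 mOsm/kg

Calculated osmolality = 2·Na + glucose/18 + urea + ethanol/3.7
= 2·135 + 123/18 + 4.3 + 261/3.7
= 270 + 6.83 + 4.30 + 70.54
= 351.67 mOsm/kg ≈ 351.7 mOsm/kg
Osmolar gap = measured − calculated = 364 − 351.7 = 12.3 mOsm/kg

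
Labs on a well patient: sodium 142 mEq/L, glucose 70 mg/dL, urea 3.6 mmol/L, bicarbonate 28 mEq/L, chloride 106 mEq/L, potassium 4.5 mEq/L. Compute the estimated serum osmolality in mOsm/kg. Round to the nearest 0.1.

Calculated osmolality = 2·Na + glucose/18 + urea
= 2·142 + 70/18 + 3.6
= 284 + 3.89 + 3.60
= 291.49 mOsm/kg

291.5 mOsm/kg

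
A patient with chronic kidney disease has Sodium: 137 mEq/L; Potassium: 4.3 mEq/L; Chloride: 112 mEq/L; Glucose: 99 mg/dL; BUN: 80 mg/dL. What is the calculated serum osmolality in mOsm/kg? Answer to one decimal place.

Calculated osmolality = 2·Na + glucose/18 + BUN/2.8
= 2·137 + 99/18 + 80/2.8
= 274 + 5.50 + 28.57
= 308.07 mOsm/kg

308.1 mOsm/kg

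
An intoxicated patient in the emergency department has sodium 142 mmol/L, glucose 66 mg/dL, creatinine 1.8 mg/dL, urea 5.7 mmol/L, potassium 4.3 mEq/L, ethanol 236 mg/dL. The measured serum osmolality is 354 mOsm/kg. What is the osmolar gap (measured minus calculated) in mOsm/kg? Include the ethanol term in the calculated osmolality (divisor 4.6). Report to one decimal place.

9.3 mOsm/kg

Calculated osmolality = 2·Na + glucose/18 + urea + ethanol/4.6
= 2·142 + 66/18 + 5.7 + 236/4.6
= 284 + 3.67 + 5.70 + 51.30
= 344.67 mOsm/kg ≈ 344.7 mOsm/kg
Osmolar gap = measured − calculated = 354 − 344.7 = 9.3 mOsm/kg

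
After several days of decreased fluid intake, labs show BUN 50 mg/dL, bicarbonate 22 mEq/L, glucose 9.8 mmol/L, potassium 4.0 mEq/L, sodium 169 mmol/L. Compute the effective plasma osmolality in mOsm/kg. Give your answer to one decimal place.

Effective osmolality excludes urea (freely permeant across cell membranes):
2·Na + glucose
= 2·169 + 9.8
= 338 + 9.8
= 347.8 mOsm/kg

347.8 mOsm/kg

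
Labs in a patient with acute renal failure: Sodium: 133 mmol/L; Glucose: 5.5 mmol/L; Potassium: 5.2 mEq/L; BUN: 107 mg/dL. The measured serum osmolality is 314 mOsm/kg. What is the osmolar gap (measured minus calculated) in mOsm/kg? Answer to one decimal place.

Calculated osmolality = 2·Na + glucose + BUN/2.8
= 2·133 + 5.5 + 107/2.8
= 266 + 5.50 + 38.21
= 309.71 mOsm/kg ≈ 309.7 mOsm/kg
Osmolar gap = measured − calculated = 314 − 309.7 = 4.3 mOsm/kg

4.3 mOsm/kg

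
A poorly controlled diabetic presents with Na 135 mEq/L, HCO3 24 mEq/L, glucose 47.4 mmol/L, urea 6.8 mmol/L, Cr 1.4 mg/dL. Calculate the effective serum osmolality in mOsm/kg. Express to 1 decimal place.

Effective osmolality excludes urea (freely permeant across cell membranes):
2·Na + glucose
= 2·135 + 47.4
= 270 + 47.4
= 317.4 mOsm/kg

317.4 mOsm/kg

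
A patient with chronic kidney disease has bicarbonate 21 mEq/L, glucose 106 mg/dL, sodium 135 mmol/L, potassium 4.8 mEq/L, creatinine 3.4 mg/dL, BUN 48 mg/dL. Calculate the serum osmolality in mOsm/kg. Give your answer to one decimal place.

Calculated osmolality = 2·Na + glucose/18 + BUN/2.8
= 2·135 + 106/18 + 48/2.8
= 270 + 5.89 + 17.14
= 293.03 mOsm/kg

293.0 mOsm/kg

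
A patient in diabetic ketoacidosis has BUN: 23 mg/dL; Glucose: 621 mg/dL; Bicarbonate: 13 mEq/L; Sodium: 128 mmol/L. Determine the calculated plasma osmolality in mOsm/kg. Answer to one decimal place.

Calculated osmolality = 2·Na + glucose/18 + BUN/2.8
= 2·128 + 621/18 + 23/2.8
= 256 + 34.50 + 8.21
= 298.71 mOsm/kg

298.7 mOsm/kg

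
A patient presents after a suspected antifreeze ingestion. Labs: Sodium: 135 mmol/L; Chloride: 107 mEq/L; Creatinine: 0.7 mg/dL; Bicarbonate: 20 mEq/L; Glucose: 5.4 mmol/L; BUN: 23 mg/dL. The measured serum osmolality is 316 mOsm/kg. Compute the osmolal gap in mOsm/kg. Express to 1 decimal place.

32.4 mOsm/kg

Calculated osmolality = 2·Na + glucose + BUN/2.8
= 2·135 + 5.4 + 23/2.8
= 270 + 5.40 + 8.21
= 283.61 mOsm/kg ≈ 283.6 mOsm/kg
Osmolar gap = measured − calculated = 316 − 283.6 = 32.4 mOsm/kg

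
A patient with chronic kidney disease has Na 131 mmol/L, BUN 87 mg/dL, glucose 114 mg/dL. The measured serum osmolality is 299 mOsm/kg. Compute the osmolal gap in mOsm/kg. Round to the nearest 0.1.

Calculated osmolality = 2·Na + glucose/18 + BUN/2.8
= 2·131 + 114/18 + 87/2.8
= 262 + 6.33 + 31.07
= 299.4 mOsm/kg ≈ 299.4 mOsm/kg
Osmolar gap = measured − calculated = 299 − 299.4 = -0.4 mOsm/kg

-0.4 mOsm/kg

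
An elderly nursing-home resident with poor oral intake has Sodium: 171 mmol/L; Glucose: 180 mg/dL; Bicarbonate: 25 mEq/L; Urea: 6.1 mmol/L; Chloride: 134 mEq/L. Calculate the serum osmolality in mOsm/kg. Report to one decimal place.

Calculated osmolality = 2·Na + glucose/18 + urea
= 2·171 + 180/18 + 6.1
= 342 + 10 + 6.10
= 358.1 mOsm/kg

358.1 mOsm/kg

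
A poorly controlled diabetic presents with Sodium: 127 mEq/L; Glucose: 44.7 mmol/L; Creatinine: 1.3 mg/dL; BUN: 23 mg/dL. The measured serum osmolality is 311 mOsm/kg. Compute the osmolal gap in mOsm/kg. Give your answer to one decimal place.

4.1 mOsm/kg

Calculated osmolality = 2·Na + glucose + BUN/2.8
= 2·127 + 44.7 + 23/2.8
= 254 + 44.70 + 8.21
= 306.91 mOsm/kg ≈ 306.9 mOsm/kg
Osmolar gap = measured − calculated = 311 − 306.9 = 4.1 mOsm/kg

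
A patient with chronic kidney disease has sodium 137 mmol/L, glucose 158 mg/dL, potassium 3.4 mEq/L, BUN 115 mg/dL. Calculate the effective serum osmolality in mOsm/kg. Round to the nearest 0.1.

Effective osmolality excludes urea (freely permeant across cell membranes):
2·Na + glucose/18
= 2·137 + 158/18
= 274 + 8.78
= 282.78 mOsm/kg

282.8 mOsm/kg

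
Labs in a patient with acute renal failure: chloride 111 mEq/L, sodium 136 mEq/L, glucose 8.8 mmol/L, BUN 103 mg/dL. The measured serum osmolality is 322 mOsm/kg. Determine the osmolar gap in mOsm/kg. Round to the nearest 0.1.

4.4 mOsm/kg

Calculated osmolality = 2·Na + glucose + BUN/2.8
= 2·136 + 8.8 + 103/2.8
= 272 + 8.80 + 36.79
= 317.59 mOsm/kg ≈ 317.6 mOsm/kg
Osmolar gap = measured − calculated = 322 − 317.6 = 4.4 mOsm/kg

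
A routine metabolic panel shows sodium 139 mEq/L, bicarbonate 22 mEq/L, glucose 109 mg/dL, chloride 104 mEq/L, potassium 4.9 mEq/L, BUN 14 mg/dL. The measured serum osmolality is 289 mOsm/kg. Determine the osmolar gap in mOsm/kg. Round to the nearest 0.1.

-0.1 mOsm/kg

Calculated osmolality = 2·Na + glucose/18 + BUN/2.8
= 2·139 + 109/18 + 14/2.8
= 278 + 6.06 + 5
= 289.06 mOsm/kg ≈ 289.1 mOsm/kg
Osmolar gap = measured − calculated = 289 − 289.1 = -0.1 mOsm/kg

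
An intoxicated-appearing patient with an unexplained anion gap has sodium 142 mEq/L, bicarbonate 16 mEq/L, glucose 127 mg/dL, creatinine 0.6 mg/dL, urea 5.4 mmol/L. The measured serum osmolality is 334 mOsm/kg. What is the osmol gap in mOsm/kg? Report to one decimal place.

37.5 mOsm/kg

Calculated osmolality = 2·Na + glucose/18 + urea
= 2·142 + 127/18 + 5.4
= 284 + 7.06 + 5.40
= 296.46 mOsm/kg ≈ 296.5 mOsm/kg
Osmolar gap = measured − calculated = 334 − 296.5 = 37.5 mOsm/kg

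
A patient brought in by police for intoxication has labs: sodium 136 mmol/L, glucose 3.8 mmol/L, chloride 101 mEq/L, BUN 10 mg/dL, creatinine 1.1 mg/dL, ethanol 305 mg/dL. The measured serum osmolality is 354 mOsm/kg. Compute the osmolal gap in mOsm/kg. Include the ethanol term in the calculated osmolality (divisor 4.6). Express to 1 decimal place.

Calculated osmolality = 2·Na + glucose + BUN/2.8 + ethanol/4.6
= 2·136 + 3.8 + 10/2.8 + 305/4.6
= 272 + 3.80 + 3.57 + 66.30
= 345.67 mOsm/kg ≈ 345.7 mOsm/kg
Osmolar gap = measured − calculated = 354 − 345.7 = 8.3 mOsm/kg

8.3 mOsm/kg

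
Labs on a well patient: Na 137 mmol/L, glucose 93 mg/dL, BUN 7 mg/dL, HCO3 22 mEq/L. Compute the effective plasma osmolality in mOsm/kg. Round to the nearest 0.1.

279.2 mOsm/kg

Effective osmolality excludes urea (freely permeant across cell membranes):
2·Na + glucose/18
= 2·137 + 93/18
= 274 + 5.17
= 279.17 mOsm/kg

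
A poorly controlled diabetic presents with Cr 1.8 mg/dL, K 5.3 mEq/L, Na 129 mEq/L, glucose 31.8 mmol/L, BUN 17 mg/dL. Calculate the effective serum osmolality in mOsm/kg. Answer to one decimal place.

Effective osmolality excludes urea (freely permeant across cell membranes):
2·Na + glucose
= 2·129 + 31.8
= 258 + 31.8
= 289.8 mOsm/kg

289.8 mOsm/kg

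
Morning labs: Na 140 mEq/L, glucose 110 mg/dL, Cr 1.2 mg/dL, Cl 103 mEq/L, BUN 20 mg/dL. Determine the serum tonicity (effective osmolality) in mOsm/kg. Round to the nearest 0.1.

Effective osmolality excludes urea (freely permeant across cell membranes):
2·Na + glucose/18
= 2·140 + 110/18
= 280 + 6.11
= 286.11 mOsm/kg

286.1 mOsm/kg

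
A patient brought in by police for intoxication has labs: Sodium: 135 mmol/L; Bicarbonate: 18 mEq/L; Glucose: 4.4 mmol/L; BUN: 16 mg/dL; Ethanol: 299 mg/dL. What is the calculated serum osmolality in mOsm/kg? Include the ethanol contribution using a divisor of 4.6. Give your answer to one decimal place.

345.1 mOsm/kg

Calculated osmolality = 2·Na + glucose + BUN/2.8 + ethanol/4.6
= 2·135 + 4.4 + 16/2.8 + 299/4.6
= 270 + 4.40 + 5.71 + 65
= 345.11 mOsm/kg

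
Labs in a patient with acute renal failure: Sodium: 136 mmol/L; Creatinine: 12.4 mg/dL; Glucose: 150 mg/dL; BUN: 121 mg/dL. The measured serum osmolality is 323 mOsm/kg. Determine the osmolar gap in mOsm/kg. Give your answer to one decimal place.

Calculated osmolality = 2·Na + glucose/18 + BUN/2.8
= 2·136 + 150/18 + 121/2.8
= 272 + 8.33 + 43.21
= 323.54 mOsm/kg ≈ 323.5 mOsm/kg
Osmolar gap = measured − calculated = 323 − 323.5 = -0.5 mOsm/kg

-0.5 mOsm/kg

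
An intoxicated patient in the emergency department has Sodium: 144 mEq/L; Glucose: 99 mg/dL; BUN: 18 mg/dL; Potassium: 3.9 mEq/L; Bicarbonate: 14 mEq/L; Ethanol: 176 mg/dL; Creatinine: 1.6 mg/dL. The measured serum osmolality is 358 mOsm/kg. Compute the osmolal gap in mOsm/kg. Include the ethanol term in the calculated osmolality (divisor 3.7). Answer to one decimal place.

Calculated osmolality = 2·Na + glucose/18 + BUN/2.8 + ethanol/3.7
= 2·144 + 99/18 + 18/2.8 + 176/3.7
= 288 + 5.50 + 6.43 + 47.57
= 347.5 mOsm/kg ≈ 347.5 mOsm/kg
Osmolar gap = measured − calculated = 358 − 347.5 = 10.5 mOsm/kg

10.5 mOsm/kg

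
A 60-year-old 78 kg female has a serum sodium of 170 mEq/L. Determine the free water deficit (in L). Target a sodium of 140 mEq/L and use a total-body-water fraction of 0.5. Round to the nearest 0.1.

8.4 L

TBW = 0.5 · 78 = 39 L
Free water deficit = TBW · (Na/140 − 1)
= 39 · (170/140 − 1)
= 39 · 0.2143
= 8.36 L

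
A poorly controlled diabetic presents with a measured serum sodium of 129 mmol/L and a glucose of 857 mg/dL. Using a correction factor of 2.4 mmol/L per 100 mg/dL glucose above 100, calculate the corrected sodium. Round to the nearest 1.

Corrected Na = measured Na + 2.4 · (glucose − 100)/100
= 129 + 2.4 · (857 − 100)/100
= 129 + 18.2
= 147.2 mmol/L

147 mmol/L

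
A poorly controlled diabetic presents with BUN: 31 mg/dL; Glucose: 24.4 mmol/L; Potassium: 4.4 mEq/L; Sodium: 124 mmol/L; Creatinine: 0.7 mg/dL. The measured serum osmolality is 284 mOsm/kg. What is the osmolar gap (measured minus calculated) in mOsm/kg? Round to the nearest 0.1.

0.5 mOsm/kg

Calculated osmolality = 2·Na + glucose + BUN/2.8
= 2·124 + 24.4 + 31/2.8
= 248 + 24.40 + 11.07
= 283.47 mOsm/kg ≈ 283.5 mOsm/kg
Osmolar gap = measured − calculated = 284 − 283.5 = 0.5 mOsm/kg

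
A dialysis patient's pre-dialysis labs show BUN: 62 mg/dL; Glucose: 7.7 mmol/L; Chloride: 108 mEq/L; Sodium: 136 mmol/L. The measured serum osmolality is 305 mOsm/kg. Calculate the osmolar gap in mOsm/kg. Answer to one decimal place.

Calculated osmolality = 2·Na + glucose + BUN/2.8
= 2·136 + 7.7 + 62/2.8
= 272 + 7.70 + 22.14
= 301.84 mOsm/kg ≈ 301.8 mOsm/kg
Osmolar gap = measured − calculated = 305 − 301.8 = 3.2 mOsm/kg

3.2 mOsm/kg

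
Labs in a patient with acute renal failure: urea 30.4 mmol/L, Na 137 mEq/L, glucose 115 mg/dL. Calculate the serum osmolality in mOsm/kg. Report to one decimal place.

310.8 mOsm/kg

Calculated osmolality = 2·Na + glucose/18 + urea
= 2·137 + 115/18 + 30.4
= 274 + 6.39 + 30.40
= 310.79 mOsm/kg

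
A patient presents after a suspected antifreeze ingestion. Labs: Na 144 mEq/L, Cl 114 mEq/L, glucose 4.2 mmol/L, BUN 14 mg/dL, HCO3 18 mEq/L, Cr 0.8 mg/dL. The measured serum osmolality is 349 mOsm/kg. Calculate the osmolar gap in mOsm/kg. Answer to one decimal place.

Calculated osmolality = 2·Na + glucose + BUN/2.8
= 2·144 + 4.2 + 14/2.8
= 288 + 4.20 + 5
= 297.2 mOsm/kg ≈ 297.2 mOsm/kg
Osmolar gap = measured − calculated = 349 − 297.2 = 51.8 mOsm/kg

51.8 mOsm/kg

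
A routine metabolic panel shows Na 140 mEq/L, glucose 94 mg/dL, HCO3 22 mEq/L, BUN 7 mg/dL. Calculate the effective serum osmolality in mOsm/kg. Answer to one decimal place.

Effective osmolality excludes urea (freely permeant across cell membranes):
2·Na + glucose/18
= 2·140 + 94/18
= 280 + 5.22
= 285.22 mOsm/kg

285.2 mOsm/kg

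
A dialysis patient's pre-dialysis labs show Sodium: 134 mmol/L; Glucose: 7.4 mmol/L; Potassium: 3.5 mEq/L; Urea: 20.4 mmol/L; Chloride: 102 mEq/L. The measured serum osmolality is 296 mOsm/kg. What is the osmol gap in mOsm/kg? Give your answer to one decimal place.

Calculated osmolality = 2·Na + glucose + urea
= 2·134 + 7.4 + 20.4
= 268 + 7.40 + 20.40
= 295.8 mOsm/kg ≈ 295.8 mOsm/kg
Osmolar gap = measured − calculated = 296 − 295.8 = 0.2 mOsm/kg

0.2 mOsm/kg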